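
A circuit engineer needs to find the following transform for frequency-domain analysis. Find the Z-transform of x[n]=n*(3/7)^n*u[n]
Using the property Z{n*a^n*u[n]}=az/(z-a)^2
With a=3/7: X(z)=(3/7)z/(z - 3/7)^2, |z| > 3/7

Answer: (3/7)z/(z - 3/7)^2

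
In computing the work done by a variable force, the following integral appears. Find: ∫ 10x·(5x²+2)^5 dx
Let u=5x² + 2, du=10x dx
∫ u^5 du=u^6/6 + C

Answer: (5x² + 2)^6/6 + C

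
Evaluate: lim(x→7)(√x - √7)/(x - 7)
Multiply by conjugate (√x + √7)/(√x + √7):
= (x - 7)/((x - 7)(√x + √7)) = 1/(√x + √7)
As x → 7: 1/(2√7)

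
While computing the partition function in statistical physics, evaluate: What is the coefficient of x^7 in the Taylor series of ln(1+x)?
ln(1 + x)=Σ (-1)^(n + 1) x^n/n
Coefficient of x^7=(-1)^8/7=1/7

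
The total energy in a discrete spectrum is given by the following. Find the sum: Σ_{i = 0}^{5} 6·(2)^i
Geometric series: S = a(1 - r^n)/(1 - r)
a = 6, r = 2, n = 6
S = 6(1 - 64)/-1 = 378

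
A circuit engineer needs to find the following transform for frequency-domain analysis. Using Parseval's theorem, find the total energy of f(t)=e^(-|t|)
Parseval's theorem: E = integral |f(t)|^2 dt = (1/2pi) integral |F(omega)|^2 domega
E = integral_{-inf}^{inf} e^(-2|t|) dt = 2*integral_0^inf e^(-2t) dt = 2/(2*1) = 1/1

Answer: 1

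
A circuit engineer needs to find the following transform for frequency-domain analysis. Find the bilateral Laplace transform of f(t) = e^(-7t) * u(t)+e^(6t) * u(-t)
For e^(-7t) * u(t): L=1/(s + 7), Re(s) > -7
For e^(6t) * u(-t): L=-1/(s-6), Re(s) < 6
Combined: F(s)=1/(s + 7) - 1/(s-6), -7 < Re(s) < 6

Answer: 1/(s + 7) - 1/(s-6), ROC: -7 < Re(s) < 6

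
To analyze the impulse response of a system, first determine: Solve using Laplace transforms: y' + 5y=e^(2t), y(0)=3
Take L: sY - 3 + 5Y=1/(s-2)
Y(s + 5)=1/(s-2) + 3
Y=1/((s-2)(s + 5)) + 3/(s + 5)
Partial fractions: 1/((s-2)(s + 5))=(1/7)/(s-2) - (1/7)/(s + 5)
So Y=(1/7)/(s-2) + (20/7)/(s + 5)
Inverse Laplace transform (L^(-1){1/(s-2)}=e^(2t), L^(-1){1/(s + 5)}=e^(-5t)):

Answer: y(t)=(1/7)·e^(2t) + (20/7)·e^(-5t)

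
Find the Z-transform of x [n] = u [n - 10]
Using the time-shift property: Z{u[n-10]}=z^(-10) * z/(z-1)
=z^(-9)/(z-1)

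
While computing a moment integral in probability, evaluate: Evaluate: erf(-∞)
erf(-∞)=-1 (the error function is odd, so erf(-∞)=-erf(∞)=-1)

Answer: -1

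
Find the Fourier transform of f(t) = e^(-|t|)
Using the standard pair: F{e^(-a|t|)}=2a/(a^2 + omega^2)
With a=1: F(omega)=2/(1 + omega^2)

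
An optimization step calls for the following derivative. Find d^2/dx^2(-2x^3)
Apply power rule 2 times:
d^1: -6x^2
d^2: -12x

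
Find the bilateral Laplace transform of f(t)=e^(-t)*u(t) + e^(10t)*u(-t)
For e^(-t)*u(t): L=1/(s+1), Re(s) > -1
For e^(10t)*u(-t): L=-1/(s-10), Re(s) < 10
Combined: F(s)=1/(s+1)-1/(s-10), -1 < Re(s) < 10

Answer: 1/(s+1)-1/(s-10), ROC: -1 < Re(s) < 10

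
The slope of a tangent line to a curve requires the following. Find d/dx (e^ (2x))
Chain rule: d/dx[e^u] = e^u · u' where u = 2x
u' = 2

Answer: 2·e^(2x)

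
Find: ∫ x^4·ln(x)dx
By parts: u=ln(x), dv=x^4 dx
du=1/x dx, v=x^5/5
=x^5·ln(x)/5 - ∫ x^4/5 dx
=x^5·ln(x)/5 - x^5/25 + C

Answer: x^5(ln(x)/5 - 1/25) + C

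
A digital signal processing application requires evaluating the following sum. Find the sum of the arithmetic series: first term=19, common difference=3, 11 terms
Last term: a_n=19 + (11 - 1)·3=49
Sum=n(a_1 + a_n)/2=11(19 + 49)/2=374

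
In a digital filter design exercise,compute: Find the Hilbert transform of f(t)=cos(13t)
The Hilbert transform shifts each frequency component by -pi/2.
H{cos(wt)} = sin(wt)
With w = 13: H{cos(13t)} = sin(13t)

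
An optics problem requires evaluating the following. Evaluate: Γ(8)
Γ(n)=(n-1)! for positive integers
Γ(8)=7!=5040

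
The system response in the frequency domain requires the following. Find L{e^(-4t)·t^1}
First shifting: L{e^(at)f(t)} = F(s-a)
L{t^1} = 1/s^2
Shift s → s+4: 1/(s+4)^2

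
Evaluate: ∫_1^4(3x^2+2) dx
Step 1: Find antiderivative F(x) = x^3 + 2x
Step 2: F(4) - F(1) = 72 - (3) = 69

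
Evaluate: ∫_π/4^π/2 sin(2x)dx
Antiderivative: -cos(2x)/2
Evaluate at bounds: [-cos(2·π/2)/2] - [-cos(2·π/4)/2]
= (-(-1)+(0))/2 = 1/2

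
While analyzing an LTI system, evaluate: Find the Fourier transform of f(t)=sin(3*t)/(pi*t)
sin(W*t)/(pi*t)=(W/pi)*sinc(W*t/pi) is the impulse response of the ideal low-pass filter with cutoff W (here W=3).
Its Fourier transform is a rectangular function:
F(omega)=1 for |omega| < 3, 0 otherwise

Answer: rect(omega/6) [i.e., 1 for |omega| < 3, 0 otherwise]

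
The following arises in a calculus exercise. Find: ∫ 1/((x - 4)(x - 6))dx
Partial fractions: 1/((x-4)(x-6)) = A/(x-4) + B/(x-6)
A = -1/2, B = 1/2
∫ [-1/2· 1/(x-4) + 1/2· 1/(x-6)] dx
= (1/2)[ln|x-6| - ln|x-4|] + C

Answer: (1/2)·ln|(x-6)/(x-4)| + C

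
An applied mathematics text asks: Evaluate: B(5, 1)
B(x,y)=Γ(x)Γ(y)/Γ(x+y)=(x-1)!(y-1)!/(x+y-1)!
B(5,1)=4!·0!/5!=1/5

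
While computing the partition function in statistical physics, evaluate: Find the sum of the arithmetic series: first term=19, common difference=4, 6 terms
Last term: a_n = 19+(6-1)·4 = 39
Sum = n(a_1+a_n)/2 = 6(19+39)/2 = 174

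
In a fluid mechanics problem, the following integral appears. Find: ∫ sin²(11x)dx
Using identity sin²(u)=(1 - cos(2u))/2:
∫ (1 - cos(22x))/2 dx=x/2 - sin(22x)/44+C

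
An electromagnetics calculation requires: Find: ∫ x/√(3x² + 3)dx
Let u=3x²+3, du=6x dx
∫ (1/6)·u^(-1/2) du=√u/3+C

Answer: √(3x²+3)/3+C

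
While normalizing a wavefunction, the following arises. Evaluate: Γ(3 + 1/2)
Γ(n+1/2)=(2n)!√π/(4^n·n!)
=720√π/(64·6)=(15/8)·√π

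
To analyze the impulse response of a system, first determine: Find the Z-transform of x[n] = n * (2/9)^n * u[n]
Using the property Z{n * a^n * u[n]}=az/(z-a)^2
With a=2/9: X(z)=(2/9)z/(z - 2/9)^2, |z| > 2/9

Answer: (2/9)z/(z - 2/9)^2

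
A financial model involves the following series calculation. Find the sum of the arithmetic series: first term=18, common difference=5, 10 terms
Last term: a_n=18 + (10 - 1)·5=63
Sum=n(a_1 + a_n)/2=10(18 + 63)/2=405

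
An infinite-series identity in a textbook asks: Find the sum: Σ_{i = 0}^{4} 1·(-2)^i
Geometric series: S = a(1 - r^n)/(1 - r)
a = 1, r = -2, n = 5
S = 1(1+32)/3 = 11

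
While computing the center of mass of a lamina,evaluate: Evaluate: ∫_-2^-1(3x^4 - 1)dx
Step 1: Find antiderivative F(x)=(3/5)x^5 - x
Step 2: F(-1) - F(-2)=2/5 - (-86/5)=88/5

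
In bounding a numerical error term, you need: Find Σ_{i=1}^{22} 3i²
= 3·n(n+1)(2n+1)/6 = 3·22·23·45/6 = 11385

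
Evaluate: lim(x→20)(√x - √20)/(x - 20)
Multiply by conjugate (√x+√20)/(√x+√20):
=(x - 20)/((x - 20)(√x+√20))=1/(√x+√20)
As x → 20: 1/(2√20)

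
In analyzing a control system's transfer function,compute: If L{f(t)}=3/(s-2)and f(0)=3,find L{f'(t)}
L{f'(t)}=s·F(s) - f(0)=3s/(s-2) - 3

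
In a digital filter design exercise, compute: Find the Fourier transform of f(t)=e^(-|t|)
Using the standard pair: F{e^(-a|t|)} = 2a/(a^2+omega^2)
With a = 1: F(omega) = 2/(1+omega^2)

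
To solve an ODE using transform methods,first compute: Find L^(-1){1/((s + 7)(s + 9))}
Partial fractions: 1/((s + 7)(s + 9)) = A/(s + 7) + B/(s + 9)
Cover-up: A = 1/(s + 9)|_{s = -7} = 1/2; B = 1/(s + 7)|_{s = -9} = -1/2
L^(-1) = (1/2)e^(-7t) - (1/2)e^(-9t)

Answer: (1/2)(e^(-7t) - e^(-9t))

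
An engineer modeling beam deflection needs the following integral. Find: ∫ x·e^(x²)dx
Let u = x², du = 2x dx
∫ (1/2)e^u du = e^u/2+C

Answer: e^(x²)/2+C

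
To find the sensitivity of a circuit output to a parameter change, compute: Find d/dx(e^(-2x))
Chain rule: d/dx[e^u] = e^u · u' where u = -2x
u' = -2

Answer: -2·e^(-2x)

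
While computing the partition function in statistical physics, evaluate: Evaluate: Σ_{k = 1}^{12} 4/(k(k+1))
Partial fractions: 4/(k(k+1))=4/k - 4/(k+1)
Telescoping sum: 4(1-1/13)=4·12/13

Answer: 48/13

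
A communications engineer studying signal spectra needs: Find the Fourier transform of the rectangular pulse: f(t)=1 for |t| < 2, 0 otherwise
F(omega)=integral from -2 to 2 of e^(-j * omega * t) dt
=2 * sin(2 * omega)/omega=4 * sinc(2 * omega/pi)

Answer: 2 * sin(2 * omega)/omega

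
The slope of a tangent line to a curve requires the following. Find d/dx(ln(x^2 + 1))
Chain rule: d/dx[ln(u)] = u'/u where u = x^2 + 1
u' = 2x

Answer: (2x)/(x^2 + 1)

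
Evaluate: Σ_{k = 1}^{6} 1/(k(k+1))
Partial fractions: 1/(k(k+1)) = 1/k - 1/(k+1)
Telescoping sum: 1(1-1/7) = 1·6/7

Answer: 6/7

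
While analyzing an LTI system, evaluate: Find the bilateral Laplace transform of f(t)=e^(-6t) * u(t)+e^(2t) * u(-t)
For e^(-6t)*u(t): L=1/(s+6), Re(s) > -6
For e^(2t)*u(-t): L=-1/(s-2), Re(s) < 2
Combined: F(s)=1/(s+6)-1/(s-2), -6 < Re(s) < 2

Answer: 1/(s+6)-1/(s-2), ROC: -6 < Re(s) < 2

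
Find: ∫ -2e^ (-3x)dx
Since d/dx[e^(-3x)] = -3e^(-3x), we get 2/3 e^(-3x) + C

Answer: (2/3)e^(-3x) + C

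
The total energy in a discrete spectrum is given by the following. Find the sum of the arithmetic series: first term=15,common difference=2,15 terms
Last term: a_n=15 + (15 - 1)·2=43
Sum=n(a_1 + a_n)/2=15(15 + 43)/2=435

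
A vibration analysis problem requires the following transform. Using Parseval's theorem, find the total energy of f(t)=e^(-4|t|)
Parseval's theorem: E=integral |f(t)|^2 dt=(1/2pi) integral |F(omega)|^2 domega
E=integral_{-inf}^{inf} e^(-8|t|) dt=2 * integral_0^inf e^(-8t) dt=2/(2 * 4)=1/4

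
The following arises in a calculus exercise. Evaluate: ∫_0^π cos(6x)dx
Antiderivative: sin(6x)/6
Evaluate at bounds: [sin(6·π)/6] - [sin(6·0)/6]
= ((0) - (0))/6 = 0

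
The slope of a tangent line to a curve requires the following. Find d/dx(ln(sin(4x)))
Chain rule: d/dx[ln(u)]=u'/u where u=sin(4x)
u'=4cos(4x)

Answer: (4cos(4x))/(sin(4x))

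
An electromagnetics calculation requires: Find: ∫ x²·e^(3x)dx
Integration by parts twice:
First: u=x², dv=e^(3x) dx => x²e^(3x)/3 - (2/3)∫ xe^(3x) dx
Second (∫ xe^(3x) dx): xe^(3x)/3 - e^(3x)/9
Combining: e^(3x)(x²/3-2x/9+2/27)+C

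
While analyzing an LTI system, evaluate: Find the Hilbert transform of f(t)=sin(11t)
The Hilbert transform shifts each frequency component by -pi/2.
H{sin(wt)} = -cos(wt)
With w = 11: H{sin(11t)} = -cos(11t)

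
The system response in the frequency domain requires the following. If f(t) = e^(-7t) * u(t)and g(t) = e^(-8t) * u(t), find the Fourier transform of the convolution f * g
By the convolution theorem: F{f * g}=F(omega) * G(omega)
F(omega)=1/(7+j * omega), G(omega)=1/(8+j * omega)
F{f * g}=1/((7+j * omega)(8+j * omega))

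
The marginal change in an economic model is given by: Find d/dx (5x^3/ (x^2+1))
Quotient rule: (f/g)'=(f'g - fg')/g²
f=5x^3, f'=15x^2
g=x^2+1, g'=2x

Answer: (15x^2·(x^2+1)-10x^4)/(x^2+1)²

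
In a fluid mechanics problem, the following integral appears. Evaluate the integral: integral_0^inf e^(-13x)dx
integral_0^inf e^(-13x) dx = [-1/13*e^(-13x)]_0^inf
= 0 - (-1/13) = 1/13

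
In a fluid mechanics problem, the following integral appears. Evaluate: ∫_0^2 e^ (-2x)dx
Antiderivative: (1/(-2))e^(-2x)
Evaluate: (1/(-2))(e^-4-1)

Answer: (e^-4-1)/(-2)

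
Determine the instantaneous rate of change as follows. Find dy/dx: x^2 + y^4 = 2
Differentiate: 2x + 4y^3·(dy/dx)=0
dy/dx=-2x/(4y^3)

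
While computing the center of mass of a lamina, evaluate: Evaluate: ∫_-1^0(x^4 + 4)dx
Step 1: Find antiderivative F(x)=(1/5)x^5+4x
Step 2: F(0) - F(-1)=0 - (-21/5)=21/5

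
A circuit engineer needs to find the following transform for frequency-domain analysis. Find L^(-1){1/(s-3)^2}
L^(-1){1/(s-a)^n} = t^(n-1)·e^(at)/(n-1)!
Here a = 3, n = 2: t^1·e^(3t)/1

Answer: t·e^(3t)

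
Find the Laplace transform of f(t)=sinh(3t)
L{sinh(at)} = a/(s²-a²)
L{sinh(3t)} = 3/(s²-9)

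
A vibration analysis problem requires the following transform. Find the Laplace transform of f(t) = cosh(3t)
L{cosh(at)}=s/(s²-a²)
L{cosh(3t)}=s/(s²-9)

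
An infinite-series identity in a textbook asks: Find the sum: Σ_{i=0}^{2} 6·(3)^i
Geometric series: S=a(1 - r^n)/(1 - r)
a=6, r=3, n=3
S=6(1 - 27)/-2=78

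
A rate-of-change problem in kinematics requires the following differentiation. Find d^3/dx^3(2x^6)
Apply power rule 3 times:
d^1: 12x^5
d^2: 60x^4
d^3: 240x^3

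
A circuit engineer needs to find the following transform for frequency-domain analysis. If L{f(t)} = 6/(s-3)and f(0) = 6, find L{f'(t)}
L{f'(t)} = s·F(s) - f(0) = 6s/(s-3) - 6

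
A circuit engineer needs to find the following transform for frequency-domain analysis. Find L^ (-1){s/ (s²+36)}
L^(-1){s/(s² + w²)}=cos(wt)
Here w=6

Answer: cos(6t)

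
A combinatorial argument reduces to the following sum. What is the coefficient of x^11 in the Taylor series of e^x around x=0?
Taylor series of e^x=Σ x^n/n!
Coefficient of x^11=1/11!=1/39916800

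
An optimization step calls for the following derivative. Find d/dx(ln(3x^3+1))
Chain rule: d/dx[ln(u)] = u'/u where u = 3x^3 + 1
u' = 9x^2

Answer: (9x^2)/(3x^3 + 1)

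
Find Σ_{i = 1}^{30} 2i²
=2·n(n + 1)(2n + 1)/6=2·30·31·61/6=18910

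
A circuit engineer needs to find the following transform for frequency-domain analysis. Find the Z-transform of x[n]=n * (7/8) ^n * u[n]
Using the property Z{n * a^n * u[n]} = az/(z-a)^2
With a = 7/8: X(z) = (7/8)z/(z - 7/8)^2, |z| > 7/8

Answer: (7/8)z/(z - 7/8)^2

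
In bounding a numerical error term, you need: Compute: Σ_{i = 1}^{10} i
Using formula: Σ i^1 = n(n+1)/2 = 10·11/2 = 55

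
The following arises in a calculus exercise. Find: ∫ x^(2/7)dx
Power rule: ∫ x^(2/7) dx=x^(9/7)/(9/7)+C

Answer: (7/9)·x^(9/7)+C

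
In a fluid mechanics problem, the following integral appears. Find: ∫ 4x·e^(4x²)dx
Let u = 4x², du = 8x dx
∫ (1/2)e^u du = e^u/2+C

Answer: e^(4x²)/2+C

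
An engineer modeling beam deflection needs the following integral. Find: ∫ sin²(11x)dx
Using identity sin²(u) = (1 - cos(2u))/2:
∫ (1 - cos(22x))/2 dx = x/2 - sin(22x)/44+C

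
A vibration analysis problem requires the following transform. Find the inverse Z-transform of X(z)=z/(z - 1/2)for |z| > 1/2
Standard pair: z/(z-a) <-> a^n * u[n] for causal signals
With a = 1/2: x[n] = (1/2)^n * u[n]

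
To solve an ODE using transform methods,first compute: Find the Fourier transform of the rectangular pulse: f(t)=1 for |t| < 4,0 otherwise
F(omega)=integral from -4 to 4 of e^(-j*omega*t) dt
=2*sin(4*omega)/omega=8*sinc(4*omega/pi)

Answer: 2*sin(4*omega)/omega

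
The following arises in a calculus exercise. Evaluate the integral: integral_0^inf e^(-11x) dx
integral_0^inf e^(-11x) dx=[-1/11 * e^(-11x)]_0^inf
=0 - (-1/11)=1/11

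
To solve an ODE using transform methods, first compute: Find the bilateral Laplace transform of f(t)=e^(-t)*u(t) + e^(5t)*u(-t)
For e^(-t) * u(t): L=1/(s + 1), Re(s) > -1
For e^(5t) * u(-t): L=-1/(s-5), Re(s) < 5
Combined: F(s)=1/(s + 1) - 1/(s-5), -1 < Re(s) < 5

Answer: 1/(s + 1) - 1/(s-5), ROC: -1 < Re(s) < 5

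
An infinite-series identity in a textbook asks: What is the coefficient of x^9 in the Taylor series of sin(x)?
sin(x) = Σ (-1)^k x^(2k + 1)/(2k + 1)!
For x^9: (-1)^4/9! = 1/362880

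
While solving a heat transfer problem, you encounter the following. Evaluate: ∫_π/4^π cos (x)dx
Antiderivative: sin(x)
Evaluate at bounds: [sin(1·π)/1] - [sin(1·π/4)/1]
=((0) - (√2/2))/1=-√2/2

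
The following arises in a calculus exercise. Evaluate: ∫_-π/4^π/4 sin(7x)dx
Antiderivative: -cos(7x)/7
Evaluate at bounds: [-cos(7·π/4)/7] - [-cos(7·-π/4)/7]
= (-(√2/2) + (√2/2))/7 = 0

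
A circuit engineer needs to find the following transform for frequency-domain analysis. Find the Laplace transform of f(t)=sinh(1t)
L{sinh(at)} = a/(s²-a²)
L{sinh(1t)} = 1/(s²-1)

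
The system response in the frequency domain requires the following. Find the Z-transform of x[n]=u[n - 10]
Using the time-shift property: Z{u[n-10]}=z^(-10) * z/(z-1)
=z^(-9)/(z-1)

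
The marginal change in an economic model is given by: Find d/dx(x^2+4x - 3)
Power rule: d/dx(ax^n) = n·a·x^(n-1)
Term by term: 2·x+4

Answer: 2x+4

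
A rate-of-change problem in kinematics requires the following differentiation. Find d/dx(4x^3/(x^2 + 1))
Quotient rule: (f/g)'=(f'g - fg')/g²
f=4x^3, f'=12x^2
g=x^2+1, g'=2x

Answer: (12x^2·(x^2+1)-8x^4)/(x^2+1)²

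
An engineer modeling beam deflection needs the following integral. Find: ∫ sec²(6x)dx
Since d/dx[tan(6x)] = 6sec²(6x), integral = tan(6x)/6 + C

Answer: (1/6)tan(6x) + C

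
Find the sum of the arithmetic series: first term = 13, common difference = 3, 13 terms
Last term: a_n = 13+(13-1)·3 = 49
Sum = n(a_1+a_n)/2 = 13(13+49)/2 = 403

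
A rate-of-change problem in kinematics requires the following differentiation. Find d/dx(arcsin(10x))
d/dx[arcsin(u)]=u'/√(1-u²), u=10x, u'=10

Answer: 10/√(1 - 100x²)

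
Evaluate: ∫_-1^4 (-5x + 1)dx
Step 1: Find antiderivative F(x) = (-5/2)x^2+x
Step 2: F(4) - F(-1) = -36 - (-7/2) = -65/2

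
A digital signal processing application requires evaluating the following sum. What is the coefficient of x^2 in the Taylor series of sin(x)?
sin(x) has only odd powers. Coefficient of x^2 = 0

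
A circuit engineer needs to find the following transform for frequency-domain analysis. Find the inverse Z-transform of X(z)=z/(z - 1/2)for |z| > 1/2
Standard pair: z/(z-a) <-> a^n*u[n] for causal signals
With a=1/2: x[n]=(1/2)^n*u[n]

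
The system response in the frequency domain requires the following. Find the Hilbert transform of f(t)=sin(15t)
The Hilbert transform shifts each frequency component by -pi/2.
H{sin(wt)}=-cos(wt)
With w=15: H{sin(15t)}=-cos(15t)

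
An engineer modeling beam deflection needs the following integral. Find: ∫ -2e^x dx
Since d/dx[e^x]=+e^x, we get -2e^x+C

Answer: -2e^x+C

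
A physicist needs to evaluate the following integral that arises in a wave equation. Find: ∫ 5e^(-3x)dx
Since d/dx[e^(-3x)] = -3e^(-3x), we get -5/3 e^(-3x)+C

Answer: (-5/3)e^(-3x)+C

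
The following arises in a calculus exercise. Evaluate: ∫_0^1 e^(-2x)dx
Antiderivative: (1/(-2))e^(-2x)
Evaluate: (1/(-2))(e^-2 - 1)

Answer: (e^-2 - 1)/(-2)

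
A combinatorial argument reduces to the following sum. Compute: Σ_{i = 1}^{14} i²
Using formula: Σ i^2 = n(n + 1)(2n + 1)/6 = 14·15·29/6 = 1015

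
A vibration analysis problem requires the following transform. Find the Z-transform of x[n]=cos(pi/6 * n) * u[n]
Z{cos(w0*n)*u[n]} = z(z - cos(w0))/(z^2 - 2z*cos(w0) + 1)
With w0 = pi/6: X(z) = z(z - cos(pi/6))/(z^2 - 2z*cos(pi/6) + 1)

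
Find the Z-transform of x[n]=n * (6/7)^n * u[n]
Using the property Z{n*a^n*u[n]}=az/(z-a)^2
With a=6/7: X(z)=(6/7)z/(z - 6/7)^2, |z| > 6/7

Answer: (6/7)z/(z - 6/7)^2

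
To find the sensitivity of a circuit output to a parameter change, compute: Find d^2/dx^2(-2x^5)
Apply power rule 2 times:
d^1: -10x^4
d^2: -40x^3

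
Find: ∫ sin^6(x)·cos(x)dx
Let u = sin(x), du = cos(x) dx
∫ u^6 du = u^7/7+C

Answer: sin^7(x)/7+C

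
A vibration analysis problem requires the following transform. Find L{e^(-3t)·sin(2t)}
First shifting: L{e^(at)f(t)} = F(s-a)
L{sin(2t)} = 2/(s²+4)
Shift: 2/((s+3)²+4)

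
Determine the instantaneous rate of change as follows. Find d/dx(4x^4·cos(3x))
Product rule: (fg)' = f'g+fg'
f = 4x^4, f' = 16x^3
g = cos(3x), g' = -3·sin(3x)

Answer: 16x^3·cos(3x)-12x^4·sin(3x)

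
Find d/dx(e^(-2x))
Chain rule: d/dx[e^u]=e^u · u' where u=-2x
u'=-2

Answer: -2·e^(-2x)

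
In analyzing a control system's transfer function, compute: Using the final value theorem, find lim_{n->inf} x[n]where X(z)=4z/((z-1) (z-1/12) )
Final value theorem: lim x[n] = lim_{z->1} (z-1) * X(z)
(z-1) * X(z) = 4z/(z-1/12)
As z->1: 4/(1 - 1/12) = 4/(11/12) = 48/11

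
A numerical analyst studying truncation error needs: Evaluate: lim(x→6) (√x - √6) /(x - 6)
Multiply by conjugate (√x + √6)/(√x + √6):
= (x - 6)/((x - 6)(√x + √6)) = 1/(√x + √6)
As x → 6: 1/(2√6)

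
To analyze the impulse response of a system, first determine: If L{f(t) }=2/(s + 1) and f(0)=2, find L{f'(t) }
L{f'(t)}=s·F(s) - f(0)=2s/(s + 1) - 2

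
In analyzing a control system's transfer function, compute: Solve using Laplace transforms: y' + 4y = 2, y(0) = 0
Take L of both sides: sY(s)-0+4Y(s) = 2/s
Y(s)(s+4) = 2/s+0
Y(s) = 2/(s(s+4))+0/(s+4)
Partial fractions: 2/(s(s+4)) = (1/2)/s - (1/2)/(s+4)
So Y(s) = (1/2)/s - (1/2)/(s+4)
Inverse transform (L^(-1){1/s} = 1, L^(-1){1/(s+4)} = e^(-4t)):

Answer: y(t) = 1/2 - (1/2)·e^(-4t)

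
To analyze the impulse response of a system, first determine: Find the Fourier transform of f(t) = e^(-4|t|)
Using the standard pair: F{e^(-a|t|)}=2a/(a^2+omega^2)
With a=4: F(omega)=8/(16+omega^2)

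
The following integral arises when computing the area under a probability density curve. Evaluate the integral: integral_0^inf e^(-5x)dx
integral_0^inf e^(-5x) dx=[-1/5*e^(-5x)]_0^inf
=0 - (-1/5)=1/5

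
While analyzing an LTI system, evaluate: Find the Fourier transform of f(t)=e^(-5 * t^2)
The Fourier transform of a Gaussian e^(-a*t^2) is sqrt(pi/a)*e^(-omega^2/(4a)).
With a = 5: F(omega) = sqrt(pi/5)*e^(-omega^2/20)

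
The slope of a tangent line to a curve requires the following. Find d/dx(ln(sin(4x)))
Chain rule: d/dx[ln(u)]=u'/u where u=sin(4x)
u'=4cos(4x)

Answer: (4cos(4x))/(sin(4x))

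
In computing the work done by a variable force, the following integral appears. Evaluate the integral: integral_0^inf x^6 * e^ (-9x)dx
This is a Gamma integral. Substitute u = 9x (du = 9 dx):
integral_0^inf x^6 * e^(-9x) dx = (1/9^7) integral_0^inf u^6 * e^(-u) du
= Gamma(7)/9^7 = 6!/9^7 = 720/4782969

Answer: 80/531441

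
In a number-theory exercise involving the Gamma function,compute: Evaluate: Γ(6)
Γ(n) = (n-1)! for positive integers
Γ(6) = 5! = 120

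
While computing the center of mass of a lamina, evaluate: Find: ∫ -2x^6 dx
Using power rule: ∫ -2x^6 dx=-2/7 x^7 + C=(-2/7)x^7 + C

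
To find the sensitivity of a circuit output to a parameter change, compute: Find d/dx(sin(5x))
Chain rule: d/dx[sin(u)]=cos(u)·u' where u=5x
u'=5

Answer: 5·cos(5x)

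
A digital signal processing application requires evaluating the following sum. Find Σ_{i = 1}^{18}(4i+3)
= 4·Σ i + 3·18 = 4·171 + 54 = 738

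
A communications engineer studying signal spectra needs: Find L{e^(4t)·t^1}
First shifting: L{e^(at)f(t)} = F(s-a)
L{t^1} = 1/s^2
Shift s → s-4: 1/(s-4)^2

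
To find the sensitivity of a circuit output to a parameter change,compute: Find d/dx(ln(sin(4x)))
Chain rule: d/dx[ln(u)]=u'/u where u=sin(4x)
u'=4cos(4x)

Answer: (4cos(4x))/(sin(4x))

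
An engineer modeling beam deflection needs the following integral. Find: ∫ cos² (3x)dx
Using identity cos²(u)=(1+cos(2u))/2:
∫ (1+cos(6x))/2 dx=x/2+sin(6x)/12+C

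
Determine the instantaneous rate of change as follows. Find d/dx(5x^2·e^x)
Product rule: (fg)' = f'g+fg'
f = 5x^2, f' = 10x
g = e^x, g' = e^x

Answer: 10x·e^x+5x^2·e^x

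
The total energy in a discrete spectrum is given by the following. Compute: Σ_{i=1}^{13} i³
Using formula: Σ i^3=[n(n + 1)/2]²=[13·14/2]²=8281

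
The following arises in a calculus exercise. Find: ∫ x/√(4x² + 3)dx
Let u = 4x² + 3, du = 8x dx
∫ (1/8)·u^(-1/2) du = √u/4 + C

Answer: √(4x² + 3)/4 + C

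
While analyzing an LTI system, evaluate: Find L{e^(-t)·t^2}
First shifting: L{e^(at)f(t)} = F(s-a)
L{t^2} = 2/s^3
Shift s → s+1: 2/(s+1)^3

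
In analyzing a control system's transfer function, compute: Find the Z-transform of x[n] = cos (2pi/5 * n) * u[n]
Z{cos(w0 * n) * u[n]} = z(z - cos(w0))/(z^2 - 2z * cos(w0) + 1)
With w0 = 2pi/5: X(z) = z(z - cos(2pi/5))/(z^2 - 2z * cos(2pi/5) + 1)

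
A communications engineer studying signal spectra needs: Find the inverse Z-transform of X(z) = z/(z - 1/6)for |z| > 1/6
Standard pair: z/(z-a) <-> a^n*u[n] for causal signals
With a=1/6: x[n]=(1/6)^n*u[n]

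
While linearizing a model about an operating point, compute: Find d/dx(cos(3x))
Chain rule: d/dx[cos(u)] = -sin(u)·u' where u = 3x
u' = 3

Answer: -3·sin(3x)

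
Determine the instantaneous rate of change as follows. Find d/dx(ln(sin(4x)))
Chain rule: d/dx[ln(u)]=u'/u where u=sin(4x)
u'=4cos(4x)

Answer: (4cos(4x))/(sin(4x))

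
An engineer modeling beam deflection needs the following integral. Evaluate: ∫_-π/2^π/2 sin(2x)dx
Antiderivative: -cos(2x)/2
Evaluate at bounds: [-cos(2·π/2)/2] - [-cos(2·-π/2)/2]
= (-(-1) + (-1))/2 = 0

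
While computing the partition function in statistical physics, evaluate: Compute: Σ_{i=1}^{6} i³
Using formula: Σ i^3 = [n(n + 1)/2]² = [6·7/2]² = 441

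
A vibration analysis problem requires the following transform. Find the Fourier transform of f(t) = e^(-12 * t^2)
The Fourier transform of a Gaussian e^(-a * t^2) is sqrt(pi/a) * e^(-omega^2/(4a)).
With a = 12: F(omega) = sqrt(pi/12) * e^(-omega^2/48)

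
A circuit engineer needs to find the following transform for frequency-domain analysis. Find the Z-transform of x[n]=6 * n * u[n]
Z{n * u[n]} = z/(z-1)^2
By linearity: Z{6 * n * u[n]} = 6z/(z-1)^2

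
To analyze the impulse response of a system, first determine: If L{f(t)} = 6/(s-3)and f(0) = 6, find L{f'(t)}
L{f'(t)}=s·F(s) - f(0)=6s/(s-3)-6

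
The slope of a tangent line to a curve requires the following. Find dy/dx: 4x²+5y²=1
Differentiate: 8x+10y·(dy/dx)=0
dy/dx=-8x/(10y)=-(4/5)·(x/y)

Answer: dy/dx=-(4/5)·(x/y)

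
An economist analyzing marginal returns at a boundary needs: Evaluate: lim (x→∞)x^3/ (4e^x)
Apply L'Hôpital 3 times (∞/∞ each time):
Eventually get 3!/(4e^x) → 0

Answer: 0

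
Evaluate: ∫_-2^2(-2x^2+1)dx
Step 1: Find antiderivative F(x)=(-2/3)x^3 + x
Step 2: F(2) - F(-2)=-10/3 - (10/3)=-20/3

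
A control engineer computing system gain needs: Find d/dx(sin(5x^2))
Chain rule: d/dx[sin(u)]=cos(u)·u' where u=5x^2
u'=10x

Answer: 10x·cos(5x^2)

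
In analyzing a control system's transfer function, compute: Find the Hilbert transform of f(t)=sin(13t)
The Hilbert transform shifts each frequency component by -pi/2.
H{sin(wt)} = -cos(wt)
With w = 13: H{sin(13t)} = -cos(13t)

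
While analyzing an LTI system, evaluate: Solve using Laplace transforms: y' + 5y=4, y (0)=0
Take L of both sides: sY(s)-0+5Y(s)=4/s
Y(s)(s+5)=4/s+0
Y(s)=4/(s(s+5))+0/(s+5)
Partial fractions: 4/(s(s+5))=(4/5)/s - (4/5)/(s+5)
So Y(s)=(4/5)/s - (4/5)/(s+5)
Inverse transform (L^(-1){1/s}=1, L^(-1){1/(s+5)}=e^(-5t)):

Answer: y(t)=4/5 - (4/5)·e^(-5t)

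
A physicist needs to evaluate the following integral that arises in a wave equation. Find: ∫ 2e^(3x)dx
Since d/dx[e^(3x)]=3e^(3x), we get 2/3 e^(3x) + C

Answer: (2/3)e^(3x) + C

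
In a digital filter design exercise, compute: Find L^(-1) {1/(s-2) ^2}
L^(-1){1/(s-a)^n}=t^(n-1)·e^(at)/(n-1)!
Here a=2, n=2: t^1·e^(2t)/1

Answer: t·e^(2t)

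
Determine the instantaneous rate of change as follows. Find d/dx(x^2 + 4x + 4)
Power rule: d/dx(ax^n) = n·a·x^(n-1)
Term by term: 2·x + 4

Answer: 2x + 4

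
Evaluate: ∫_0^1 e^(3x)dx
Antiderivative: (1/3)e^(3x)
Evaluate: (1/3)(e^3 - 1)

Answer: (e^3 - 1)/3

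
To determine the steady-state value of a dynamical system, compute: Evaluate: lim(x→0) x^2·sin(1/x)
Squeeze theorem: -|x^2| ≤ x^2·sin(1/x) ≤ |x^2|
Since x^2 → 0 as x → 0, by squeeze theorem the limit is 0

Answer: 0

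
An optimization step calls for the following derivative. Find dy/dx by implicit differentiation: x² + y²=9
Differentiate both sides: 2x+2y·(dy/dx)=0
Solve: dy/dx=-2x/(2y)=-x/y

Answer: dy/dx=-x/y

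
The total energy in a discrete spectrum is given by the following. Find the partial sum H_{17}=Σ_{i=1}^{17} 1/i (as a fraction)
H_17=1+1/2+1/3+...+1/17
=42142223/12252240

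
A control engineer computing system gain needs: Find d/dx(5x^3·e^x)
Product rule: (fg)'=f'g+fg'
f=5x^3, f'=15x^2
g=e^x, g'=e^x

Answer: 15x^2·e^x+5x^3·e^x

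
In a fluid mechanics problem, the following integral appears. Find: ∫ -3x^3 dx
Using power rule: ∫ -3x^3 dx=-3/4 x^4+C=(-3/4)x^4+C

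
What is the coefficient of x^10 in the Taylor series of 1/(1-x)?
1/(1-x)=Σ x^n for |x|<1
All coefficients are 1

Answer: 1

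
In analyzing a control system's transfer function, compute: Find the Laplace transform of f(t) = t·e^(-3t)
L{t·e^(at)} = 1/(s-a)²
L{t·e^(-3t)} = 1/(s+3)²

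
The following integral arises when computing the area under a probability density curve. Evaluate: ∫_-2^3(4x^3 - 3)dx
Step 1: Find antiderivative F(x) = x^4-3x
Step 2: F(3) - F(-2) = 72 - (22) = 50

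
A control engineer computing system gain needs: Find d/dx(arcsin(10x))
d/dx[arcsin(u)] = u'/√(1-u²), u = 10x, u' = 10

Answer: 10/√(1 - 100x²)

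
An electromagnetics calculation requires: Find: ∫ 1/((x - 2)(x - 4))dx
Partial fractions: 1/((x-2)(x-4)) = A/(x-2) + B/(x-4)
A = -1/2, B = 1/2
∫ [-1/2· 1/(x-2) + 1/2· 1/(x-4)] dx
= (1/2)[ln|x-4| - ln|x-2|] + C

Answer: (1/2)·ln|(x-4)/(x-2)| + C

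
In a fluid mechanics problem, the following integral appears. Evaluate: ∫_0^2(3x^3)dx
Step 1: Find antiderivative F(x)=(3/4)x^4
Step 2: F(2) - F(0)=12 - (0)=12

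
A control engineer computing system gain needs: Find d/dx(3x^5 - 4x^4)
Power rule: d/dx(ax^n)=n·a·x^(n-1)
Term by term: 15·x^4 - 16·x^3

Answer: 15x^4 - 16x^3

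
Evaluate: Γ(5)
Γ(n) = (n-1)! for positive integers
Γ(5) = 4! = 24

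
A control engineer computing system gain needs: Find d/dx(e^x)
Chain rule: d/dx[e^u]=e^u · u' where u=x
u'=1

Answer: 1·e^x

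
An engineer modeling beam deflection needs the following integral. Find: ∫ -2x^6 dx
Using power rule: ∫ -2x^6 dx = -2/7 x^7+C = (-2/7)x^7+C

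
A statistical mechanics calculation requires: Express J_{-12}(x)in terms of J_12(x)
For integer n: J_{-n}(x)=(-1)^n J_n(x)
With n=12: J_{-12}(x)=(-1)^12 J_12(x)=J_12(x)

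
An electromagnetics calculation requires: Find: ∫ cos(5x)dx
Using substitution u = 5x: ∫ cos(u) du/5 = sin(u)/5 + C

Answer: (1/5)sin(5x) + C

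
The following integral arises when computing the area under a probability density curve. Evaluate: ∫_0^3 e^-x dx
Antiderivative: -e^-x
Evaluate: -(e^-3 - 1)

Answer: (e^-3 - 1)/(-1)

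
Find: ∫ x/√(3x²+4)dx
Let u = 3x²+4, du = 6x dx
∫ (1/6)·u^(-1/2) du = √u/3+C

Answer: √(3x²+4)/3+C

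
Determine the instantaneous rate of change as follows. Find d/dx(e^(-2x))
Chain rule: d/dx[e^u]=e^u · u' where u=-2x
u'=-2

Answer: -2·e^(-2x)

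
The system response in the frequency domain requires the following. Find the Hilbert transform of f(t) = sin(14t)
The Hilbert transform shifts each frequency component by -pi/2.
H{sin(wt)}=-cos(wt)
With w=14: H{sin(14t)}=-cos(14t)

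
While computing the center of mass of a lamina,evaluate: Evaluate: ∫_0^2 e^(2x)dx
Antiderivative: (1/2)e^(2x)
Evaluate: (1/2)(e^4 - 1)

Answer: (e^4 - 1)/2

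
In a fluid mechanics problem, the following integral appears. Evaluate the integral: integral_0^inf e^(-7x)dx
integral_0^inf e^(-7x) dx=[-1/7*e^(-7x)]_0^inf
=0 - (-1/7)=1/7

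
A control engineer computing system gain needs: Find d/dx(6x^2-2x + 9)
Power rule: d/dx(ax^n) = n·a·x^(n-1)
Term by term: 12·x - 2

Answer: 12x - 2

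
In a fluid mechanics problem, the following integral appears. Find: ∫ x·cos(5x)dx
By parts: u = x, dv = cos(5x) dx
du = dx, v = sin(5x)/5
= x·sin(5x)/5 + cos(5x)/5² + C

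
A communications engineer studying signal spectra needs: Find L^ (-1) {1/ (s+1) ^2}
L^(-1){1/(s-a)^n} = t^(n-1)·e^(at)/(n-1)!
Here a = -1, n = 2: t^1·e^(-t)/1

Answer: t·e^(-t)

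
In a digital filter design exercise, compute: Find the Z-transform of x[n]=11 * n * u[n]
Z{n*u[n]} = z/(z-1)^2
By linearity: Z{11*n*u[n]} = 11z/(z-1)^2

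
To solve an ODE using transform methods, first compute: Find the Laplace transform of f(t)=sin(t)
L{sin(wt)} = w/(s² + w²)
L{sin(t)} = 1/(s² + 1)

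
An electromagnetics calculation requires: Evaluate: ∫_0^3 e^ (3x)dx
Antiderivative: (1/3)e^(3x)
Evaluate: (1/3)(e^9-1)

Answer: (e^9-1)/3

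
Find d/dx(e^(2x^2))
Chain rule: d/dx[e^u] = e^u · u' where u = 2x^2
u' = 4x

Answer: 4x·e^(2x^2)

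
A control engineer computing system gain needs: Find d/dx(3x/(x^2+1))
Quotient rule: (f/g)' = (f'g - fg')/g²
f = 3x, f' = 3
g = x^2+1, g' = 2x

Answer: (3·(x^2+1)-6x^2)/(x^2+1)²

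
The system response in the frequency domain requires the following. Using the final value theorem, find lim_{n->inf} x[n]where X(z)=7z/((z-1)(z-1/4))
Final value theorem: lim x[n]=lim_{z->1} (z-1)*X(z)
(z-1)*X(z)=7z/(z-1/4)
As z->1: 7/(1 - 1/4)=7/(3/4)=28/3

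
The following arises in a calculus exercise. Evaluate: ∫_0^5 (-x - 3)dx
Step 1: Find antiderivative F(x) = (-1/2)x^2-3x
Step 2: F(5) - F(0) = -55/2 - (0) = -55/2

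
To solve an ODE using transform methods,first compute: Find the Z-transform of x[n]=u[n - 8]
Using the time-shift property: Z{u[n-8]}=z^(-8) * z/(z-1)
=z^(-7)/(z-1)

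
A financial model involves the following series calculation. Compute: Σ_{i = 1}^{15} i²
Using formula: Σ i^2=n(n + 1)(2n + 1)/6=15·16·31/6=1240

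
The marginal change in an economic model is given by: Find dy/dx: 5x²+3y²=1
Differentiate: 10x + 6y·(dy/dx) = 0
dy/dx = -10x/(6y) = -(5/3)·(x/y)

Answer: dy/dx = -(5/3)·(x/y)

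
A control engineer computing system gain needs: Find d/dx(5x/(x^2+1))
Quotient rule: (f/g)' = (f'g - fg')/g²
f = 5x, f' = 5
g = x^2+1, g' = 2x

Answer: (5·(x^2+1)-10x^2)/(x^2+1)²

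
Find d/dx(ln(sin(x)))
Chain rule: d/dx[ln(u)] = u'/u where u = sin(x)
u' = cos(x)

Answer: (cos(x))/(sin(x))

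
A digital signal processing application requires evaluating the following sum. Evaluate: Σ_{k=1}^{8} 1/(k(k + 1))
Partial fractions: 1/(k(k + 1))=1/k - 1/(k + 1)
Telescoping sum: 1(1 - 1/9)=1·8/9

Answer: 8/9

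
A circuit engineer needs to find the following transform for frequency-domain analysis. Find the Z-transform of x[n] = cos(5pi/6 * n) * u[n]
Z{cos(w0*n)*u[n]}=z(z - cos(w0))/(z^2 - 2z*cos(w0) + 1)
With w0=5pi/6: X(z)=z(z - cos(5pi/6))/(z^2 - 2z*cos(5pi/6) + 1)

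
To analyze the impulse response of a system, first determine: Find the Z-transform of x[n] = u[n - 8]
Using the time-shift property: Z{u[n-8]}=z^(-8)*z/(z-1)
=z^(-7)/(z-1)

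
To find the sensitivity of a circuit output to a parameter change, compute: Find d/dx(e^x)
Chain rule: d/dx[e^u]=e^u · u' where u=x
u'=1

Answer: 1·e^x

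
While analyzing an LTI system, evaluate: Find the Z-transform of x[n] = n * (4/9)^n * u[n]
Using the property Z{n * a^n * u[n]} = az/(z-a)^2
With a = 4/9: X(z) = (4/9)z/(z - 4/9)^2, |z| > 4/9

Answer: (4/9)z/(z - 4/9)^2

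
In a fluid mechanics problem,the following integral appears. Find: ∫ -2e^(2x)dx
Since d/dx[e^(2x)] = 2e^(2x), we get -1 e^(2x)+C

Answer: -e^(2x)+C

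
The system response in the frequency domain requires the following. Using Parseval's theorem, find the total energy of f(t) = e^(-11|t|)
Parseval's theorem: E = integral |f(t)|^2 dt = (1/2pi) integral |F(omega)|^2 domega
E = integral_{-inf}^{inf} e^(-22|t|) dt = 2*integral_0^inf e^(-22t) dt = 2/(2*11) = 1/11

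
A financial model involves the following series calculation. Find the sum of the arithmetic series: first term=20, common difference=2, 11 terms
Last term: a_n = 20 + (11 - 1)·2 = 40
Sum = n(a_1 + a_n)/2 = 11(20 + 40)/2 = 330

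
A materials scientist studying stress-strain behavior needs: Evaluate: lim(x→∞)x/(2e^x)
Apply L'Hôpital 1 times (∞/∞ each time):
Eventually get 1!/(2e^x) → 0

Answer: 0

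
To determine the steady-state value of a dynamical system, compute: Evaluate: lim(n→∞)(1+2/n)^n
This is the definition of e^2: lim(1 + 2/n)^n=e^2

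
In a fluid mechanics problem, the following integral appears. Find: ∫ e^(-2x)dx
Since d/dx[e^(-2x)] = -2e^(-2x), we get -1/2 e^(-2x) + C

Answer: (-1/2)e^(-2x) + C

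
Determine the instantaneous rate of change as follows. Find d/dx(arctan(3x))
d/dx[arctan(u)]=u'/(1 + u²), u=3x, u'=3

Answer: 3/(1 + 9x²)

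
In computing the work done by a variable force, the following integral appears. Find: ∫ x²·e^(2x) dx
Integration by parts twice:
First: u=x², dv=e^(2x) dx => x²e^(2x)/2 - (2/2)∫ xe^(2x) dx
Second (∫ xe^(2x) dx): xe^(2x)/2 - e^(2x)/4
Combining: e^(2x)(x²/2-2x/4+2/8)+C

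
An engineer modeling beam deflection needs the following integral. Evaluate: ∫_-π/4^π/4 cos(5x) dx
Antiderivative: sin(5x)/5
Evaluate at bounds: [sin(5·π/4)/5] - [sin(5·-π/4)/5]
=((-√2/2) - (√2/2))/5=-√2/5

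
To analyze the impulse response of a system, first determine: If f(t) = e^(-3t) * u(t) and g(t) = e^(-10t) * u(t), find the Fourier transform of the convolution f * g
By the convolution theorem: F{f * g} = F(omega) * G(omega)
F(omega) = 1/(3+j * omega), G(omega) = 1/(10+j * omega)
F{f * g} = 1/((3+j * omega)(10+j * omega))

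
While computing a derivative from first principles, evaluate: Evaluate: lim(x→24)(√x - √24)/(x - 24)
Multiply by conjugate (√x + √24)/(√x + √24):
=(x - 24)/((x - 24)(√x + √24))=1/(√x + √24)
As x → 24: 1/(2√24)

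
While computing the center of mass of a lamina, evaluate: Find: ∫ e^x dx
Since d/dx[e^x]=+e^x, we get 1e^x+C

Answer: e^x+C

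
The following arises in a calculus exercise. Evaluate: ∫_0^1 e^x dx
Antiderivative: e^x
Evaluate: (e^1-1)

Answer: e^1-1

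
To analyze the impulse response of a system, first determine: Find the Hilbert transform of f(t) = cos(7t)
The Hilbert transform shifts each frequency component by -pi/2.
H{cos(wt)} = sin(wt)
With w = 7: H{cos(7t)} = sin(7t)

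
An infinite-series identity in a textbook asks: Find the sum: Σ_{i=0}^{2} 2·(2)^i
Geometric series: S=a(1 - r^n)/(1 - r)
a=2, r=2, n=3
S=2(1 - 8)/-1=14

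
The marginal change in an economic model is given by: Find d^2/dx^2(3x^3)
Apply power rule 2 times:
d^1: 9x^2
d^2: 18x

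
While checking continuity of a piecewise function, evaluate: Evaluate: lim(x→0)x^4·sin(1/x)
Squeeze theorem: -|x^4| ≤ x^4·sin(1/x) ≤ |x^4|
Since x^4 → 0 as x → 0, by squeeze theorem the limit is 0

Answer: 0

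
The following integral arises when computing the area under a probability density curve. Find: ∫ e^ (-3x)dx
Since d/dx[e^(-3x)]=-3e^(-3x), we get -1/3 e^(-3x) + C

Answer: (-1/3)e^(-3x) + C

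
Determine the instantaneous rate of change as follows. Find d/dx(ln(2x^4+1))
Chain rule: d/dx[ln(u)]=u'/u where u=2x^4 + 1
u'=8x^3

Answer: (8x^3)/(2x^4 + 1)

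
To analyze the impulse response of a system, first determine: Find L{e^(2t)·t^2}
First shifting: L{e^(at)f(t)}=F(s-a)
L{t^2}=2/s^3
Shift s → s-2: 2/(s-2)^3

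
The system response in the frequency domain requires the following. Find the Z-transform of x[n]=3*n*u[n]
Z{n*u[n]}=z/(z-1)^2
By linearity: Z{3*n*u[n]}=3z/(z-1)^2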